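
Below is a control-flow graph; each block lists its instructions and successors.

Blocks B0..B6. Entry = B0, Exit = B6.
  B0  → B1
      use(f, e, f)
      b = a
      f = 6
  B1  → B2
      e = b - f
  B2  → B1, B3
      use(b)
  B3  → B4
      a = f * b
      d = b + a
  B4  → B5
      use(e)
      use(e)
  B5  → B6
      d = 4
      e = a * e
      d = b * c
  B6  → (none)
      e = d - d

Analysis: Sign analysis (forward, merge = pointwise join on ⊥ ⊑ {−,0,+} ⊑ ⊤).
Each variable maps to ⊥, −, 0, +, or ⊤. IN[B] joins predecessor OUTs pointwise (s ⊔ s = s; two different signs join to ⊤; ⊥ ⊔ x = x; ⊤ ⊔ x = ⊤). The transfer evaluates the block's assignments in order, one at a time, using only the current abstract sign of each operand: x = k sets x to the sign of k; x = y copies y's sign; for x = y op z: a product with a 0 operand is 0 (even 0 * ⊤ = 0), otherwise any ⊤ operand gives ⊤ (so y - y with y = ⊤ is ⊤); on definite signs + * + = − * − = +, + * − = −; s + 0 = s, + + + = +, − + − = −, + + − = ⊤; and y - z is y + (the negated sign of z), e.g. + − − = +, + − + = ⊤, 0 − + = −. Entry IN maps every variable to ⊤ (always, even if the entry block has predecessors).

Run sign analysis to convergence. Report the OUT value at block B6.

Fixpoint table:
  B0: | IN=(all ⊤) | OUT={f:+; rest ⊤}
  B1: | IN={f:+; rest ⊤} | OUT={f:+; rest ⊤}
  B2: | IN={f:+; rest ⊤} | OUT={f:+; rest ⊤}
  B3: | IN={f:+; rest ⊤} | OUT={f:+; rest ⊤}
  B4: | IN={f:+; rest ⊤} | OUT={f:+; rest ⊤}
  B5: | IN={f:+; rest ⊤} | OUT={f:+; rest ⊤}
  B6: | IN={f:+; rest ⊤} | OUT={f:+; rest ⊤}

Merge at B6: IN[B6] = OUT[B5] = {a: ⊤, b: ⊤, c: ⊤, d: ⊤, e: ⊤, f: +}
Applying B6's transfer function to that IN value gives OUT[B6] (row B6 above).

Answer: {a: ⊤, b: ⊤, c: ⊤, d: ⊤, e: ⊤, f: +}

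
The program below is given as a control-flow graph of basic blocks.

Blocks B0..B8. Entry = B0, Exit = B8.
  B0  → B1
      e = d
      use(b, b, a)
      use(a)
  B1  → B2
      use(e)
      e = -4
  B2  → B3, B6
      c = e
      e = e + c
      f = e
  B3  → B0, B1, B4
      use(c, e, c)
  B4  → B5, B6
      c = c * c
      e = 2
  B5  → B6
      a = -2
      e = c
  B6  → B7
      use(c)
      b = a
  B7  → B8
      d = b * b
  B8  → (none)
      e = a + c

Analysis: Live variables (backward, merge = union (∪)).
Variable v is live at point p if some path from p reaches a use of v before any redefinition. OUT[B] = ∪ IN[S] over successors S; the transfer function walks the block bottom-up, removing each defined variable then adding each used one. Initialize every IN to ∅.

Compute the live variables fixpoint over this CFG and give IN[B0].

Per-block solution:
  B0: | IN={a, b, d} | OUT={a, b, d, e}
  B1: | IN={a, b, d, e} | OUT={a, b, d, e}
  B2: | IN={a, b, d, e} | OUT={a, b, c, d, e}
  B3: | IN={a, b, c, d, e} | OUT={a, b, c, d, e}
  B4: | IN={a, c} | OUT={a, c}
  B5: | IN={c} | OUT={a, c}
  B6: | IN={a, c} | OUT={a, b, c}
  B7: | IN={a, b, c} | OUT={a, c}
  B8: | IN={a, c} | OUT={}

Merge at B0: OUT[B0] = IN[B1] = {a, b, d, e}
Applying B0's transfer function to that OUT value gives IN[B0] (row B0 above).

Answer: {a, b, d}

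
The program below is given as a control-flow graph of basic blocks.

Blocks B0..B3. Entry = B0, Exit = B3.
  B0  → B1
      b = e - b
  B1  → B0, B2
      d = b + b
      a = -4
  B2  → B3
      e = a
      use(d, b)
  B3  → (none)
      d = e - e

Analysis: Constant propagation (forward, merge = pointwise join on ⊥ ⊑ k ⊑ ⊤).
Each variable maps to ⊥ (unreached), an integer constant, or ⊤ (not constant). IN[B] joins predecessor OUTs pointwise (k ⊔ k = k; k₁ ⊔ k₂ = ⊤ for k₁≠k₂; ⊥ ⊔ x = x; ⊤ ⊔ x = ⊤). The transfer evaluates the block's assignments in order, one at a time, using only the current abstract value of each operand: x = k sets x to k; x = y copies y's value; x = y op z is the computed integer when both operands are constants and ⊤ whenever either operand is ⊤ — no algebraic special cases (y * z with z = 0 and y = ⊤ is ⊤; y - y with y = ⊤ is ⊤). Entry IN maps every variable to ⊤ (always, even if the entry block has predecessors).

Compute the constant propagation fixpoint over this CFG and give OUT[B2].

Answer: {a: -4, b: ⊤, c: ⊤, d: ⊤, e: -4, f: ⊤}

Trace:
Fixpoint table:
  B0: | IN=(all ⊤) | OUT=(all ⊤)
  B1: | IN=(all ⊤) | OUT={a:-4; rest ⊤}
  B2: | IN={a:-4; rest ⊤} | OUT={a:-4, e:-4; rest ⊤}
  B3: | IN={a:-4, e:-4; rest ⊤} | OUT={a:-4, d:0, e:-4; rest ⊤}

Merge at B2: IN[B2] = OUT[B1] = {a: -4, b: ⊤, c: ⊤, d: ⊤, e: ⊤, f: ⊤}
Applying B2's transfer function to that IN value gives OUT[B2] (row B2 above).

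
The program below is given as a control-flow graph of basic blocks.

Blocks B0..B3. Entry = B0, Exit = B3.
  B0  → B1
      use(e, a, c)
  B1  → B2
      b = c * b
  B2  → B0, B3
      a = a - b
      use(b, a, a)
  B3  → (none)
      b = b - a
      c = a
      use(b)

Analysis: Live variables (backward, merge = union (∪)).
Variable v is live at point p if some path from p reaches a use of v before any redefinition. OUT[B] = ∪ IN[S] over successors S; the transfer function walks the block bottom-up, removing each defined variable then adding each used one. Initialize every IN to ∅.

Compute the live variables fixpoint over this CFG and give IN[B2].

Answer: {a, b, c, e}

Derivation:
Converged values:
  B0:  IN={a, b, c, e}  OUT={a, b, c, e}
  B1:  IN={a, b, c, e}  OUT={a, b, c, e}
  B2:  IN={a, b, c, e}  OUT={a, b, c, e}
  B3:  IN={a, b}  OUT={}

Merge at B2: OUT[B2] = IN[B0] ⊔ IN[B3] = {a, b, c, e}
Applying B2's transfer function to that OUT value gives IN[B2] (row B2 above).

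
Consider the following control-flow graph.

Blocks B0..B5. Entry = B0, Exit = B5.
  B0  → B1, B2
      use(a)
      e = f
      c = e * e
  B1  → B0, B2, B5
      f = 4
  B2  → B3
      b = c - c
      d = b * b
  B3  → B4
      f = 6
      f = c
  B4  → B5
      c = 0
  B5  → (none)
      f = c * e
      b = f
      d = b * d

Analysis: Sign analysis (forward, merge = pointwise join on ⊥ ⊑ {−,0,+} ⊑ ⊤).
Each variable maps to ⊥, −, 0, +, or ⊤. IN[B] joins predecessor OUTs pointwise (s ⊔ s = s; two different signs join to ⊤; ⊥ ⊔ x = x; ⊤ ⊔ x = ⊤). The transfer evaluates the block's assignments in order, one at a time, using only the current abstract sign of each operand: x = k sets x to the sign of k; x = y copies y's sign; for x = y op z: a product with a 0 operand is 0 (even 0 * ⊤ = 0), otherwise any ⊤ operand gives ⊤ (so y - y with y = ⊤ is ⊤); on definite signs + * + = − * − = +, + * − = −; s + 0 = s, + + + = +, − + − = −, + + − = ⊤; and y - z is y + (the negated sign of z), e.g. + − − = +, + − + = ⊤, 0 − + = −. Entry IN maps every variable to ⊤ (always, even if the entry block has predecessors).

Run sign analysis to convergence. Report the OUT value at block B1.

Converged values:
  B0: | IN=(all ⊤) | OUT=(all ⊤)
  B1: | IN=(all ⊤) | OUT={f:+; rest ⊤}
  B2: | IN=(all ⊤) | OUT=(all ⊤)
  B3: | IN=(all ⊤) | OUT=(all ⊤)
  B4: | IN=(all ⊤) | OUT={c:0; rest ⊤}
  B5: | IN=(all ⊤) | OUT=(all ⊤)

Merge at B1: IN[B1] = OUT[B0] = {a: ⊤, b: ⊤, c: ⊤, d: ⊤, e: ⊤, f: ⊤}
Applying B1's transfer function to that IN value gives OUT[B1] (row B1 above).

Answer: {a: ⊤, b: ⊤, c: ⊤, d: ⊤, e: ⊤, f: +}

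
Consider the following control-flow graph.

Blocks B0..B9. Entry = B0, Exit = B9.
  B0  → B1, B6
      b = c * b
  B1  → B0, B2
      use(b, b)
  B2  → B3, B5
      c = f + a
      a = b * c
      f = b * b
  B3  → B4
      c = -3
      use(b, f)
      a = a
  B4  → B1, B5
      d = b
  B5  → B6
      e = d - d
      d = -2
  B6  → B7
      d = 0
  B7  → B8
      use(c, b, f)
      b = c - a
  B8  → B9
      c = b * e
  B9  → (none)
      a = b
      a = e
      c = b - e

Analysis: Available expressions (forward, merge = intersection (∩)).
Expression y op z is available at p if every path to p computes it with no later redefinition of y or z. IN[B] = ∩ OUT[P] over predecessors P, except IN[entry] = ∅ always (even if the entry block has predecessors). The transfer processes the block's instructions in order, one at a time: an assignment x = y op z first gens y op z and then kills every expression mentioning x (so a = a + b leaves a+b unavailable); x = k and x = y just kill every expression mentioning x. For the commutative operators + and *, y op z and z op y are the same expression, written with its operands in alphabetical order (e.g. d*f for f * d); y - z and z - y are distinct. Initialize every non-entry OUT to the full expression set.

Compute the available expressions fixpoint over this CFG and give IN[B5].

Answer: {b*b}

Working:
Per-block solution:
  B0:   IN={}   OUT={}
  B1:   IN={}   OUT={}
  B2:   IN={}   OUT={b*b, b*c}
  B3:   IN={b*b, b*c}   OUT={b*b}
  B4:   IN={b*b}   OUT={b*b}
  B5:   IN={b*b}   OUT={b*b}
  B6:   IN={}   OUT={}
  B7:   IN={}   OUT={c-a}
  B8:   IN={c-a}   OUT={b*e}
  B9:   IN={b*e}   OUT={b*e, b-e}

Merge at B5: IN[B5] = OUT[B2] ∩ OUT[B4] = {b*b}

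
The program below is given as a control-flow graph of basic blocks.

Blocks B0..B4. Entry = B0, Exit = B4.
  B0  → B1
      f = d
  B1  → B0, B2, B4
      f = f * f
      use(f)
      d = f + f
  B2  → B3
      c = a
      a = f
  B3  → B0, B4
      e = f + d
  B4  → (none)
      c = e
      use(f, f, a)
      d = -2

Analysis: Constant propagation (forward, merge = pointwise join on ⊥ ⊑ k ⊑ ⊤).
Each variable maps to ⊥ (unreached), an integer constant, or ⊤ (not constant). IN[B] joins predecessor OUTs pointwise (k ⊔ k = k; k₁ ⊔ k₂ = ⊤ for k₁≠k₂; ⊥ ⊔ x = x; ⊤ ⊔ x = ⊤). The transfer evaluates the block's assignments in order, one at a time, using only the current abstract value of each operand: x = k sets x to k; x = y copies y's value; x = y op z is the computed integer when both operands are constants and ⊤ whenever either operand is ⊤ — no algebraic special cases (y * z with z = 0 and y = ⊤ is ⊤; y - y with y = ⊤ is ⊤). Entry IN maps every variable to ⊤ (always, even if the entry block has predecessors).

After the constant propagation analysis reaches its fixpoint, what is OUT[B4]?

Answer: {a: ⊤, b: ⊤, c: ⊤, d: -2, e: ⊤, f: ⊤}

Trace:
Fixpoint table:
  B0: | IN=(all ⊤) | OUT=(all ⊤)
  B1: | IN=(all ⊤) | OUT=(all ⊤)
  B2: | IN=(all ⊤) | OUT=(all ⊤)
  B3: | IN=(all ⊤) | OUT=(all ⊤)
  B4: | IN=(all ⊤) | OUT={d:-2; rest ⊤}

Merge at B4: IN[B4] = OUT[B1] ⊔ OUT[B3] = {a: ⊤, b: ⊤, c: ⊤, d: ⊤, e: ⊤, f: ⊤}
Applying B4's transfer function to that IN value gives OUT[B4] (row B4 above).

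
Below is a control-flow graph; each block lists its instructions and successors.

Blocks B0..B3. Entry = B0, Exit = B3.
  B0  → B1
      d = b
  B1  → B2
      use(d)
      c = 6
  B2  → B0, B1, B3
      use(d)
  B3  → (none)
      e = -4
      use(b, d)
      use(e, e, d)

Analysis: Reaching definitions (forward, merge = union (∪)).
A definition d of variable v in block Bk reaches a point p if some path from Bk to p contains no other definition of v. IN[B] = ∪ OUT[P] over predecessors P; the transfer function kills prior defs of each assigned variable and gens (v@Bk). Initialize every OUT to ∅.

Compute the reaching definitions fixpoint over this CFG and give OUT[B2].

Converged values:
  B0:   IN={c@B1, d@B0}   OUT={c@B1, d@B0}
  B1:   IN={c@B1, d@B0}   OUT={c@B1, d@B0}
  B2:   IN={c@B1, d@B0}   OUT={c@B1, d@B0}
  B3:   IN={c@B1, d@B0}   OUT={c@B1, d@B0, e@B3}

Merge at B2: IN[B2] = OUT[B1] = {c@B1, d@B0}
Applying B2's transfer function to that IN value gives OUT[B2] (row B2 above).

Answer: {c@B1, d@B0}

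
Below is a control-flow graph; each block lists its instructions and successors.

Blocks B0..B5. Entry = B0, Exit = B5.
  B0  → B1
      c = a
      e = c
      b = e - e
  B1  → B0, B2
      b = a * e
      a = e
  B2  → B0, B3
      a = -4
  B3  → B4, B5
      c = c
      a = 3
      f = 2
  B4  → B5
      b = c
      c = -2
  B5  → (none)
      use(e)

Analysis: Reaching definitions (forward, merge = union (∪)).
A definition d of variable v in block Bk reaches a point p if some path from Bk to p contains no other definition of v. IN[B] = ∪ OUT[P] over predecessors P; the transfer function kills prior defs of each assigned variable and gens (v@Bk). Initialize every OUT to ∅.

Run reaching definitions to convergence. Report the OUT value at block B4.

Fixpoint table:
  B0:  IN={a@B1, a@B2, b@B1, c@B0, e@B0}  OUT={a@B1, a@B2, b@B0, c@B0, e@B0}
  B1:  IN={a@B1, a@B2, b@B0, c@B0, e@B0}  OUT={a@B1, b@B1, c@B0, e@B0}
  B2:  IN={a@B1, b@B1, c@B0, e@B0}  OUT={a@B2, b@B1, c@B0, e@B0}
  B3:  IN={a@B2, b@B1, c@B0, e@B0}  OUT={a@B3, b@B1, c@B3, e@B0, f@B3}
  B4:  IN={a@B3, b@B1, c@B3, e@B0, f@B3}  OUT={a@B3, b@B4, c@B4, e@B0, f@B3}
  B5:  IN={a@B3, b@B1, b@B4, c@B3, c@B4, e@B0, f@B3}  OUT={a@B3, b@B1, b@B4, c@B3, c@B4, e@B0, f@B3}

Merge at B4: IN[B4] = OUT[B3] = {a@B3, b@B1, c@B3, e@B0, f@B3}
Applying B4's transfer function to that IN value gives OUT[B4] (row B4 above).

Answer: {a@B3, b@B4, c@B4, e@B0, f@B3}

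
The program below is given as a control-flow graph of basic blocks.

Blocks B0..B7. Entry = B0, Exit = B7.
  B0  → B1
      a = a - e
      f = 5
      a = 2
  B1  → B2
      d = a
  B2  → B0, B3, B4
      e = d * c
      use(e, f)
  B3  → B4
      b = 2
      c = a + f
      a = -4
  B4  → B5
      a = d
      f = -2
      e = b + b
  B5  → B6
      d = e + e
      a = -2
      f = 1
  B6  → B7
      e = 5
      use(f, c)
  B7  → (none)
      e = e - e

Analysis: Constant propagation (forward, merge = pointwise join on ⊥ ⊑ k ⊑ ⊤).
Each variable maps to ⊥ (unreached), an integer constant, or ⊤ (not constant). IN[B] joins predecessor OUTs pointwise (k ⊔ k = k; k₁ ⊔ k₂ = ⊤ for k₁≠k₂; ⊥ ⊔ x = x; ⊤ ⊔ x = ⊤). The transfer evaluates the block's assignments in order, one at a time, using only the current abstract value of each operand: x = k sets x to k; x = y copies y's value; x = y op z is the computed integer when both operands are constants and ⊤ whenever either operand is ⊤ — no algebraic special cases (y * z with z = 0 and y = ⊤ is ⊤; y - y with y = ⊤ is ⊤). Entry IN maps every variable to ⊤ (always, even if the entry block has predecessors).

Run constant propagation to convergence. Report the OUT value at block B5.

Answer: {a: -2, b: ⊤, c: ⊤, d: ⊤, e: ⊤, f: 1}

Working:
Converged values:
  B0: | IN=(all ⊤) | OUT={a:2, f:5; rest ⊤}
  B1: | IN={a:2, f:5; rest ⊤} | OUT={a:2, d:2, f:5; rest ⊤}
  B2: | IN={a:2, d:2, f:5; rest ⊤} | OUT={a:2, d:2, f:5; rest ⊤}
  B3: | IN={a:2, d:2, f:5; rest ⊤} | OUT={a:-4, b:2, c:7, d:2, f:5; rest ⊤}
  B4: | IN={d:2, f:5; rest ⊤} | OUT={a:2, d:2, f:-2; rest ⊤}
  B5: | IN={a:2, d:2, f:-2; rest ⊤} | OUT={a:-2, f:1; rest ⊤}
  B6: | IN={a:-2, f:1; rest ⊤} | OUT={a:-2, e:5, f:1; rest ⊤}
  B7: | IN={a:-2, e:5, f:1; rest ⊤} | OUT={a:-2, e:0, f:1; rest ⊤}

Merge at B5: IN[B5] = OUT[B4] = {a: 2, b: ⊤, c: ⊤, d: 2, e: ⊤, f: -2}
Applying B5's transfer function to that IN value gives OUT[B5] (row B5 above).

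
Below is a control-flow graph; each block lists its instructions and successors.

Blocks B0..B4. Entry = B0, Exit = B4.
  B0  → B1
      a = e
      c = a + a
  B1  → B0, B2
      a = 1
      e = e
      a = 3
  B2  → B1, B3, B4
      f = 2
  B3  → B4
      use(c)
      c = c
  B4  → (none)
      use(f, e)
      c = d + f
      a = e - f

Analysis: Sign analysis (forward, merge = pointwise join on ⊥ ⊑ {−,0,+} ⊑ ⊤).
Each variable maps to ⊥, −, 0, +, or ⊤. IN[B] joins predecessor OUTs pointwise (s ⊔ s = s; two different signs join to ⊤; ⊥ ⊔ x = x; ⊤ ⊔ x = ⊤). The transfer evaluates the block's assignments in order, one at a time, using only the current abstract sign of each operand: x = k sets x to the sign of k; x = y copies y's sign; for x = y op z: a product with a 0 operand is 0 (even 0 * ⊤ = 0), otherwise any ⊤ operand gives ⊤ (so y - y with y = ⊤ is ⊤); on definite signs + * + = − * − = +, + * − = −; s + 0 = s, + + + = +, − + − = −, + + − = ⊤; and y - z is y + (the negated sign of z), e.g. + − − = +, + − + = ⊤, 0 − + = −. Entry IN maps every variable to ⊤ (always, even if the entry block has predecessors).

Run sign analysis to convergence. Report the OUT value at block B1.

Answer: {a: +, b: ⊤, c: ⊤, d: ⊤, e: ⊤, f: ⊤}

Derivation:
Fixpoint table:
  B0: | IN=(all ⊤) | OUT=(all ⊤)
  B1: | IN=(all ⊤) | OUT={a:+; rest ⊤}
  B2: | IN={a:+; rest ⊤} | OUT={a:+, f:+; rest ⊤}
  B3: | IN={a:+, f:+; rest ⊤} | OUT={a:+, f:+; rest ⊤}
  B4: | IN={a:+, f:+; rest ⊤} | OUT={f:+; rest ⊤}

Merge at B1: IN[B1] = OUT[B0] ⊔ OUT[B2] = {a: ⊤, b: ⊤, c: ⊤, d: ⊤, e: ⊤, f: ⊤}
Applying B1's transfer function to that IN value gives OUT[B1] (row B1 above).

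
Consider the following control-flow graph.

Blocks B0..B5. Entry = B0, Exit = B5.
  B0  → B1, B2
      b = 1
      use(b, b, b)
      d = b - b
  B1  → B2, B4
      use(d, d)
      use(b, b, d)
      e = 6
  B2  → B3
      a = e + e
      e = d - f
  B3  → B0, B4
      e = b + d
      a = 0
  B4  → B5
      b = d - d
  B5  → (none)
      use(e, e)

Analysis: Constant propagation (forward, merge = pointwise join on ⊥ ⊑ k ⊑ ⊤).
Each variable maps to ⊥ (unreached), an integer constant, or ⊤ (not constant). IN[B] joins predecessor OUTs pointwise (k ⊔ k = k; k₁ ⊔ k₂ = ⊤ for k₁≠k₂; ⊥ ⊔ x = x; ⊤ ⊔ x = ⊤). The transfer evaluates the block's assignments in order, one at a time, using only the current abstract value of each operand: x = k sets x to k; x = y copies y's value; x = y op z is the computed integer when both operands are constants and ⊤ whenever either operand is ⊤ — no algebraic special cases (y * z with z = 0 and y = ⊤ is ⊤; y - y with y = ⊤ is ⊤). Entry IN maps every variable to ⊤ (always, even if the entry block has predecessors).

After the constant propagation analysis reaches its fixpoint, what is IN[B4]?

Converged values:
  B0: | IN=(all ⊤) | OUT={b:1, d:0; rest ⊤}
  B1: | IN={b:1, d:0; rest ⊤} | OUT={b:1, d:0, e:6; rest ⊤}
  B2: | IN={b:1, d:0; rest ⊤} | OUT={b:1, d:0; rest ⊤}
  B3: | IN={b:1, d:0; rest ⊤} | OUT={a:0, b:1, d:0, e:1; rest ⊤}
  B4: | IN={b:1, d:0; rest ⊤} | OUT={b:0, d:0; rest ⊤}
  B5: | IN={b:0, d:0; rest ⊤} | OUT={b:0, d:0; rest ⊤}

Merge at B4: IN[B4] = OUT[B1] ⊔ OUT[B3] = {a: ⊤, b: 1, c: ⊤, d: 0, e: ⊤, f: ⊤}

Answer: {a: ⊤, b: 1, c: ⊤, d: 0, e: ⊤, f: ⊤}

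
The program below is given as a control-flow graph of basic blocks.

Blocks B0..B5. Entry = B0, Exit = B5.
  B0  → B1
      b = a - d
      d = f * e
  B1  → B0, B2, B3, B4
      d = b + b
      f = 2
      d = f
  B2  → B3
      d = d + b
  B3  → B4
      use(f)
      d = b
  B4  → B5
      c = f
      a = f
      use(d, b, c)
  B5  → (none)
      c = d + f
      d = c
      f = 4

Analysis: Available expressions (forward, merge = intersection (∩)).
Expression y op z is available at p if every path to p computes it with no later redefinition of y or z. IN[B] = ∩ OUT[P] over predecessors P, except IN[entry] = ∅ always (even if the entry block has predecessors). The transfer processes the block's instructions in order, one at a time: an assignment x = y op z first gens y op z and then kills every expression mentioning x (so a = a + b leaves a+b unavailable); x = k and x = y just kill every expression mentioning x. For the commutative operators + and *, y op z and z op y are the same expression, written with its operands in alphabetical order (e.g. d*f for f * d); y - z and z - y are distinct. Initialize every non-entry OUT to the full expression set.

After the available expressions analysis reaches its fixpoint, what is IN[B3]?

Per-block solution:
  B0:  IN={}  OUT={e*f}
  B1:  IN={e*f}  OUT={b+b}
  B2:  IN={b+b}  OUT={b+b}
  B3:  IN={b+b}  OUT={b+b}
  B4:  IN={b+b}  OUT={b+b}
  B5:  IN={b+b}  OUT={b+b}

Merge at B3: IN[B3] = OUT[B1] ∩ OUT[B2] = {b+b}

Answer: {b+b}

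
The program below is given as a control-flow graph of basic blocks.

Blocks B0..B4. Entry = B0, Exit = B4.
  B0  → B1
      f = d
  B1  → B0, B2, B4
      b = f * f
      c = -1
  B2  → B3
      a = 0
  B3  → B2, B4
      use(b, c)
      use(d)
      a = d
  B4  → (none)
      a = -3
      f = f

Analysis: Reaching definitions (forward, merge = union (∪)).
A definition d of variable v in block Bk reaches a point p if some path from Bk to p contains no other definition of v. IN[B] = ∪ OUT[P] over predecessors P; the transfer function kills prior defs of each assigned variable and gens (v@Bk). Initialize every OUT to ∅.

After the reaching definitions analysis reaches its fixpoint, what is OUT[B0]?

Per-block solution:
  B0:   IN={b@B1, c@B1, f@B0}   OUT={b@B1, c@B1, f@B0}
  B1:   IN={b@B1, c@B1, f@B0}   OUT={b@B1, c@B1, f@B0}
  B2:   IN={a@B3, b@B1, c@B1, f@B0}   OUT={a@B2, b@B1, c@B1, f@B0}
  B3:   IN={a@B2, b@B1, c@B1, f@B0}   OUT={a@B3, b@B1, c@B1, f@B0}
  B4:   IN={a@B3, b@B1, c@B1, f@B0}   OUT={a@B4, b@B1, c@B1, f@B4}

Merge at B0 (entry node, so the boundary value {} is joined with the incoming edge(s)): IN[B0] = {} ⊔ OUT[B1] = {b@B1, c@B1, f@B0}
Applying B0's transfer function to that IN value gives OUT[B0] (row B0 above).

Answer: {b@B1, c@B1, f@B0}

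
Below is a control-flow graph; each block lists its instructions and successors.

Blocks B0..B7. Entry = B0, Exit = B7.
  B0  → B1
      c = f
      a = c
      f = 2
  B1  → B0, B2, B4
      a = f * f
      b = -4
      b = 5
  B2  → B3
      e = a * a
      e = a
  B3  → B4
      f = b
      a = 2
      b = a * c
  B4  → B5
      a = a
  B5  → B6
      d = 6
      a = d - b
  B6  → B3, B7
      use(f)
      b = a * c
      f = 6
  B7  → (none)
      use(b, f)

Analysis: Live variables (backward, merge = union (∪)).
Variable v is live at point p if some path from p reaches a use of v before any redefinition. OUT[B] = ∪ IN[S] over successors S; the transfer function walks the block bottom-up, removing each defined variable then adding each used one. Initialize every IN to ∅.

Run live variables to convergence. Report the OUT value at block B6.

Fixpoint table:
  B0:  IN={f}  OUT={c, f}
  B1:  IN={c, f}  OUT={a, b, c, f}
  B2:  IN={a, b, c}  OUT={b, c}
  B3:  IN={b, c}  OUT={a, b, c, f}
  B4:  IN={a, b, c, f}  OUT={b, c, f}
  B5:  IN={b, c, f}  OUT={a, c, f}
  B6:  IN={a, c, f}  OUT={b, c, f}
  B7:  IN={b, f}  OUT={}

Merge at B6: OUT[B6] = IN[B3] ⊔ IN[B7] = {b, c, f}

Answer: {b, c, f}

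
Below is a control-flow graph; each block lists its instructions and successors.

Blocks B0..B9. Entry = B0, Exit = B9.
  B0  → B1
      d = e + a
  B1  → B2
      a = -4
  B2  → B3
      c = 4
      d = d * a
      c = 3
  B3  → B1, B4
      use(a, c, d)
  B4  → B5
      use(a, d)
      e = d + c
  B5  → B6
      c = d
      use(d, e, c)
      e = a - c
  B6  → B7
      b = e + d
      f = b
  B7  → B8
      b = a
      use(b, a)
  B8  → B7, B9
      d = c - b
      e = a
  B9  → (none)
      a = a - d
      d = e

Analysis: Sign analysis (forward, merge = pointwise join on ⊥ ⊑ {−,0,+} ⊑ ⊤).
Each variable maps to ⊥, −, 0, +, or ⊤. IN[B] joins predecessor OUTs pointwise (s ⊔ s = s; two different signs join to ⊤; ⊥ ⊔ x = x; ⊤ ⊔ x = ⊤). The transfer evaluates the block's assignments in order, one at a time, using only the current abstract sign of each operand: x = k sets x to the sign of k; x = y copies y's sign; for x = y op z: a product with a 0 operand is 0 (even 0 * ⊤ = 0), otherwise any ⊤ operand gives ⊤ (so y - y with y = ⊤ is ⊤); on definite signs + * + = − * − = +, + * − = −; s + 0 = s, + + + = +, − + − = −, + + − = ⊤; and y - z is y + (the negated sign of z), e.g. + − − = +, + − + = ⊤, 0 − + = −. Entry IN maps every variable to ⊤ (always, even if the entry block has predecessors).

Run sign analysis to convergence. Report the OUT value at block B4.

Converged values:
  B0:  IN=(all ⊤)  OUT=(all ⊤)
  B1:  IN=(all ⊤)  OUT={a:-; rest ⊤}
  B2:  IN={a:-; rest ⊤}  OUT={a:-, c:+; rest ⊤}
  B3:  IN={a:-, c:+; rest ⊤}  OUT={a:-, c:+; rest ⊤}
  B4:  IN={a:-, c:+; rest ⊤}  OUT={a:-, c:+; rest ⊤}
  B5:  IN={a:-, c:+; rest ⊤}  OUT={a:-; rest ⊤}
  B6:  IN={a:-; rest ⊤}  OUT={a:-; rest ⊤}
  B7:  IN={a:-; rest ⊤}  OUT={a:-, b:-; rest ⊤}
  B8:  IN={a:-, b:-; rest ⊤}  OUT={a:-, b:-, e:-; rest ⊤}
  B9:  IN={a:-, b:-, e:-; rest ⊤}  OUT={b:-, d:-, e:-; rest ⊤}

Merge at B4: IN[B4] = OUT[B3] = {a: -, b: ⊤, c: +, d: ⊤, e: ⊤, f: ⊤}
Applying B4's transfer function to that IN value gives OUT[B4] (row B4 above).

Answer: {a: -, b: ⊤, c: +, d: ⊤, e: ⊤, f: ⊤}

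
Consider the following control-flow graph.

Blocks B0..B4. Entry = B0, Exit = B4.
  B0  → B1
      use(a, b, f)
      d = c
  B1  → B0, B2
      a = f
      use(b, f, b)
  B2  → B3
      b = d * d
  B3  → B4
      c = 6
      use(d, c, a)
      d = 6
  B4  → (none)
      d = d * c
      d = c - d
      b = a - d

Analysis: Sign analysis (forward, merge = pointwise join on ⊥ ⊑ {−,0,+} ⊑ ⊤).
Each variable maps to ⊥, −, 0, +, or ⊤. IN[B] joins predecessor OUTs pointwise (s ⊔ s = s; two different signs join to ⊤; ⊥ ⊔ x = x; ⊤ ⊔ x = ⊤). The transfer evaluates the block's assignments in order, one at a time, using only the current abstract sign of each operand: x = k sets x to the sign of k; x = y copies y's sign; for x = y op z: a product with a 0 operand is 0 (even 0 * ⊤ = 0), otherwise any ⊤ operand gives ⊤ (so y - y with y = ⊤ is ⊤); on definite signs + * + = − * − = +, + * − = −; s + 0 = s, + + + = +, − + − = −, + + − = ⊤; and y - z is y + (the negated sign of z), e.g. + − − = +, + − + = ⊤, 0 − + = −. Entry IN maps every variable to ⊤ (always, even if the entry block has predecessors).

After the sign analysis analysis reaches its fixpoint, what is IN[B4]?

Fixpoint table:
  B0:   IN=(all ⊤)   OUT=(all ⊤)
  B1:   IN=(all ⊤)   OUT=(all ⊤)
  B2:   IN=(all ⊤)   OUT=(all ⊤)
  B3:   IN=(all ⊤)   OUT={c:+, d:+; rest ⊤}
  B4:   IN={c:+, d:+; rest ⊤}   OUT={c:+; rest ⊤}

Merge at B4: IN[B4] = OUT[B3] = {a: ⊤, b: ⊤, c: +, d: +, e: ⊤, f: ⊤}

Answer: {a: ⊤, b: ⊤, c: +, d: +, e: ⊤, f: ⊤}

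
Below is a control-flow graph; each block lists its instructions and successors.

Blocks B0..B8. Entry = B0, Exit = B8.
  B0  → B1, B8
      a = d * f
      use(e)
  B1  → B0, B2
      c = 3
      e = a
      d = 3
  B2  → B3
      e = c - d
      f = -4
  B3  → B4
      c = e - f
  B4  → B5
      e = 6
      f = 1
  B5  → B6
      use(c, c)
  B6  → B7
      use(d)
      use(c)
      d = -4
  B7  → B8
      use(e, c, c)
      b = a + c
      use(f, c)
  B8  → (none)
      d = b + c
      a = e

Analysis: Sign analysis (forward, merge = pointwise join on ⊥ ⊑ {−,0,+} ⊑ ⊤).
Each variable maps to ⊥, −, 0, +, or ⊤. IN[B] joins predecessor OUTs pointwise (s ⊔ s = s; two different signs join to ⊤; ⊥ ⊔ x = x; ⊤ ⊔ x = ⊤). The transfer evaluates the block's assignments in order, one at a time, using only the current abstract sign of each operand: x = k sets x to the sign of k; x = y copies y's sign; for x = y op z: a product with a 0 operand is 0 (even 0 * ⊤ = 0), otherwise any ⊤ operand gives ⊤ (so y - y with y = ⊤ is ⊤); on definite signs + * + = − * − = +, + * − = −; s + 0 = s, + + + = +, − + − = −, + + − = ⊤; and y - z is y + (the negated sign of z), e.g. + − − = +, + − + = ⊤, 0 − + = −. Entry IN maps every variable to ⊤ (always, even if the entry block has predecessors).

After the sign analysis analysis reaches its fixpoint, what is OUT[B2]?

Converged values:
  B0: | IN=(all ⊤) | OUT=(all ⊤)
  B1: | IN=(all ⊤) | OUT={c:+, d:+; rest ⊤}
  B2: | IN={c:+, d:+; rest ⊤} | OUT={c:+, d:+, f:-; rest ⊤}
  B3: | IN={c:+, d:+, f:-; rest ⊤} | OUT={d:+, f:-; rest ⊤}
  B4: | IN={d:+, f:-; rest ⊤} | OUT={d:+, e:+, f:+; rest ⊤}
  B5: | IN={d:+, e:+, f:+; rest ⊤} | OUT={d:+, e:+, f:+; rest ⊤}
  B6: | IN={d:+, e:+, f:+; rest ⊤} | OUT={d:-, e:+, f:+; rest ⊤}
  B7: | IN={d:-, e:+, f:+; rest ⊤} | OUT={d:-, e:+, f:+; rest ⊤}
  B8: | IN=(all ⊤) | OUT=(all ⊤)

Merge at B2: IN[B2] = OUT[B1] = {a: ⊤, b: ⊤, c: +, d: +, e: ⊤, f: ⊤}
Applying B2's transfer function to that IN value gives OUT[B2] (row B2 above).

Answer: {a: ⊤, b: ⊤, c: +, d: +, e: ⊤, f: -}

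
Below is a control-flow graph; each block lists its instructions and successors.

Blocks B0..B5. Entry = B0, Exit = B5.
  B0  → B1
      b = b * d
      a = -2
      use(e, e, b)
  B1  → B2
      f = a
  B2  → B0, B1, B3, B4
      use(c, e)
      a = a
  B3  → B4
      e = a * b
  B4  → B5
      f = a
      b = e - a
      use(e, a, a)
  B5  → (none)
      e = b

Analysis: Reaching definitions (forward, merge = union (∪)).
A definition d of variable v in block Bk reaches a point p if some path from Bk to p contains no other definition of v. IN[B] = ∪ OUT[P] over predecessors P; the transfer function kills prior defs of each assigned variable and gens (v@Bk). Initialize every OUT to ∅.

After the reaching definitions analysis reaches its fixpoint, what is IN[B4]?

Answer: {a@B2, b@B0, e@B3, f@B1}

Trace:
Per-block solution:
  B0:   IN={a@B2, b@B0, f@B1}   OUT={a@B0, b@B0, f@B1}
  B1:   IN={a@B0, a@B2, b@B0, f@B1}   OUT={a@B0, a@B2, b@B0, f@B1}
  B2:   IN={a@B0, a@B2, b@B0, f@B1}   OUT={a@B2, b@B0, f@B1}
  B3:   IN={a@B2, b@B0, f@B1}   OUT={a@B2, b@B0, e@B3, f@B1}
  B4:   IN={a@B2, b@B0, e@B3, f@B1}   OUT={a@B2, b@B4, e@B3, f@B4}
  B5:   IN={a@B2, b@B4, e@B3, f@B4}   OUT={a@B2, b@B4, e@B5, f@B4}

Merge at B4: IN[B4] = OUT[B2] ⊔ OUT[B3] = {a@B2, b@B0, e@B3, f@B1}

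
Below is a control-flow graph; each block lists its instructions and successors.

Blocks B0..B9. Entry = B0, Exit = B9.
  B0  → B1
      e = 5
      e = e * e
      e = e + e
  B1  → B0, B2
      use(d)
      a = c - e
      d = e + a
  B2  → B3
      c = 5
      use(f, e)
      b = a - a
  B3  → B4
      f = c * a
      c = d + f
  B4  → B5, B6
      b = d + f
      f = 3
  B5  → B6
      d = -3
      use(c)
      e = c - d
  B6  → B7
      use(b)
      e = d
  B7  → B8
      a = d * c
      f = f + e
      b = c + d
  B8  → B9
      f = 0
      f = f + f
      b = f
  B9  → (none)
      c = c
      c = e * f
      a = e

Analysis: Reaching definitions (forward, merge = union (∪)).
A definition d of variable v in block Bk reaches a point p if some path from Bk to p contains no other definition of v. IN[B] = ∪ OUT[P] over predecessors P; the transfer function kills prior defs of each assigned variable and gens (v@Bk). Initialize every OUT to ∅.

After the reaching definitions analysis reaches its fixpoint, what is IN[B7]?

Answer: {a@B1, b@B4, c@B3, d@B1, d@B5, e@B6, f@B4}

Working:
Per-block solution:
  B0:   IN={a@B1, d@B1, e@B0}   OUT={a@B1, d@B1, e@B0}
  B1:   IN={a@B1, d@B1, e@B0}   OUT={a@B1, d@B1, e@B0}
  B2:   IN={a@B1, d@B1, e@B0}   OUT={a@B1, b@B2, c@B2, d@B1, e@B0}
  B3:   IN={a@B1, b@B2, c@B2, d@B1, e@B0}   OUT={a@B1, b@B2, c@B3, d@B1, e@B0, f@B3}
  B4:   IN={a@B1, b@B2, c@B3, d@B1, e@B0, f@B3}   OUT={a@B1, b@B4, c@B3, d@B1, e@B0, f@B4}
  B5:   IN={a@B1, b@B4, c@B3, d@B1, e@B0, f@B4}   OUT={a@B1, b@B4, c@B3, d@B5, e@B5, f@B4}
  B6:   IN={a@B1, b@B4, c@B3, d@B1, d@B5, e@B0, e@B5, f@B4}   OUT={a@B1, b@B4, c@B3, d@B1, d@B5, e@B6, f@B4}
  B7:   IN={a@B1, b@B4, c@B3, d@B1, d@B5, e@B6, f@B4}   OUT={a@B7, b@B7, c@B3, d@B1, d@B5, e@B6, f@B7}
  B8:   IN={a@B7, b@B7, c@B3, d@B1, d@B5, e@B6, f@B7}   OUT={a@B7, b@B8, c@B3, d@B1, d@B5, e@B6, f@B8}
  B9:   IN={a@B7, b@B8, c@B3, d@B1, d@B5, e@B6, f@B8}   OUT={a@B9, b@B8, c@B9, d@B1, d@B5, e@B6, f@B8}

Merge at B7: IN[B7] = OUT[B6] = {a@B1, b@B4, c@B3, d@B1, d@B5, e@B6, f@B4}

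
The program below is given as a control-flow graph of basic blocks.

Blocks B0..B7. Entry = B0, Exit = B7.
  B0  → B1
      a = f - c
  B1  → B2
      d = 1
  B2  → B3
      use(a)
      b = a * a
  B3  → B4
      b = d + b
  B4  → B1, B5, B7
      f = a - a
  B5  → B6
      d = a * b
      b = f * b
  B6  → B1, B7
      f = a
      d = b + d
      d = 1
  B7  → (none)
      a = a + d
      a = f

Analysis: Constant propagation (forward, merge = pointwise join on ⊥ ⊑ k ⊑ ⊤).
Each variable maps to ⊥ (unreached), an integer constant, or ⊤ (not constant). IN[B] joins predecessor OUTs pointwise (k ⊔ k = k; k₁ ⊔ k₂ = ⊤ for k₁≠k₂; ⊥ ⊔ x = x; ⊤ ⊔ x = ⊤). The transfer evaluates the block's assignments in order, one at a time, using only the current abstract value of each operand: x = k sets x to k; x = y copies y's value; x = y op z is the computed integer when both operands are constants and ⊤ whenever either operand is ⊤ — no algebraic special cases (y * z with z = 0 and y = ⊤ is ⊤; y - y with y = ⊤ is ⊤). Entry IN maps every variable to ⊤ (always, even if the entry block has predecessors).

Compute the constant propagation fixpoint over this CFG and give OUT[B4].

Answer: {a: ⊤, b: ⊤, c: ⊤, d: 1, e: ⊤, f: ⊤}

Working:
Converged values:
  B0:  IN=(all ⊤)  OUT=(all ⊤)
  B1:  IN=(all ⊤)  OUT={d:1; rest ⊤}
  B2:  IN={d:1; rest ⊤}  OUT={d:1; rest ⊤}
  B3:  IN={d:1; rest ⊤}  OUT={d:1; rest ⊤}
  B4:  IN={d:1; rest ⊤}  OUT={d:1; rest ⊤}
  B5:  IN={d:1; rest ⊤}  OUT=(all ⊤)
  B6:  IN=(all ⊤)  OUT={d:1; rest ⊤}
  B7:  IN={d:1; rest ⊤}  OUT={d:1; rest ⊤}

Merge at B4: IN[B4] = OUT[B3] = {a: ⊤, b: ⊤, c: ⊤, d: 1, e: ⊤, f: ⊤}
Applying B4's transfer function to that IN value gives OUT[B4] (row B4 above).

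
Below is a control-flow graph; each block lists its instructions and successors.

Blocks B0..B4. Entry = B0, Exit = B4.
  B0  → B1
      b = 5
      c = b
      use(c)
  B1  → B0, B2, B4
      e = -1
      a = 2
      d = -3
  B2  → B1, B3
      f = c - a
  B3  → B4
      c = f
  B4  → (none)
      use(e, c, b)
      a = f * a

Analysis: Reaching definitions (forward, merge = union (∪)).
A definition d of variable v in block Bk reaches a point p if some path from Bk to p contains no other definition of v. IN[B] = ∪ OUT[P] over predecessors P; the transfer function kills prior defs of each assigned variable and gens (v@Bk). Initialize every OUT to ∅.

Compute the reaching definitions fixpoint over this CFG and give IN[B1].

Answer: {a@B1, b@B0, c@B0, d@B1, e@B1, f@B2}

Trace:
Fixpoint table:
  B0:  IN={a@B1, b@B0, c@B0, d@B1, e@B1, f@B2}  OUT={a@B1, b@B0, c@B0, d@B1, e@B1, f@B2}
  B1:  IN={a@B1, b@B0, c@B0, d@B1, e@B1, f@B2}  OUT={a@B1, b@B0, c@B0, d@B1, e@B1, f@B2}
  B2:  IN={a@B1, b@B0, c@B0, d@B1, e@B1, f@B2}  OUT={a@B1, b@B0, c@B0, d@B1, e@B1, f@B2}
  B3:  IN={a@B1, b@B0, c@B0, d@B1, e@B1, f@B2}  OUT={a@B1, b@B0, c@B3, d@B1, e@B1, f@B2}
  B4:  IN={a@B1, b@B0, c@B0, c@B3, d@B1, e@B1, f@B2}  OUT={a@B4, b@B0, c@B0, c@B3, d@B1, e@B1, f@B2}

Merge at B1: IN[B1] = OUT[B0] ⊔ OUT[B2] = {a@B1, b@B0, c@B0, d@B1, e@B1, f@B2}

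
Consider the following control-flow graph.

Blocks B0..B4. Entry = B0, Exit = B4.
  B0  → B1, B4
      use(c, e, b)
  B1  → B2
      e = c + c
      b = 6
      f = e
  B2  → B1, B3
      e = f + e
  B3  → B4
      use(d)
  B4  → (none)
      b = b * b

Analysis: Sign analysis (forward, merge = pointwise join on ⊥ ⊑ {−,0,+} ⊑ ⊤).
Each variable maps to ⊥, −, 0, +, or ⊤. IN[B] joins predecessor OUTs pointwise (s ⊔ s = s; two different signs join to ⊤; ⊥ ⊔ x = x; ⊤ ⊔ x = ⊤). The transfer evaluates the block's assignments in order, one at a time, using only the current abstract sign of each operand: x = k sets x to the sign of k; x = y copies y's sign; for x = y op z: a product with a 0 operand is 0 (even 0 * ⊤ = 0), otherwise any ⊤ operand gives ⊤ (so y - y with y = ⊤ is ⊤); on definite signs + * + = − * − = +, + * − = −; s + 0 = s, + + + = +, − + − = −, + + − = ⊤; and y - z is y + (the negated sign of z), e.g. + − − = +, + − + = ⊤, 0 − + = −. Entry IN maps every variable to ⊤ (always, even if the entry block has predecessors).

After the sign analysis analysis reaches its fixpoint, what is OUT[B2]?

Fixpoint table:
  B0:   IN=(all ⊤)   OUT=(all ⊤)
  B1:   IN=(all ⊤)   OUT={b:+; rest ⊤}
  B2:   IN={b:+; rest ⊤}   OUT={b:+; rest ⊤}
  B3:   IN={b:+; rest ⊤}   OUT={b:+; rest ⊤}
  B4:   IN=(all ⊤)   OUT=(all ⊤)

Merge at B2: IN[B2] = OUT[B1] = {a: ⊤, b: +, c: ⊤, d: ⊤, e: ⊤, f: ⊤}
Applying B2's transfer function to that IN value gives OUT[B2] (row B2 above).

Answer: {a: ⊤, b: +, c: ⊤, d: ⊤, e: ⊤, f: ⊤}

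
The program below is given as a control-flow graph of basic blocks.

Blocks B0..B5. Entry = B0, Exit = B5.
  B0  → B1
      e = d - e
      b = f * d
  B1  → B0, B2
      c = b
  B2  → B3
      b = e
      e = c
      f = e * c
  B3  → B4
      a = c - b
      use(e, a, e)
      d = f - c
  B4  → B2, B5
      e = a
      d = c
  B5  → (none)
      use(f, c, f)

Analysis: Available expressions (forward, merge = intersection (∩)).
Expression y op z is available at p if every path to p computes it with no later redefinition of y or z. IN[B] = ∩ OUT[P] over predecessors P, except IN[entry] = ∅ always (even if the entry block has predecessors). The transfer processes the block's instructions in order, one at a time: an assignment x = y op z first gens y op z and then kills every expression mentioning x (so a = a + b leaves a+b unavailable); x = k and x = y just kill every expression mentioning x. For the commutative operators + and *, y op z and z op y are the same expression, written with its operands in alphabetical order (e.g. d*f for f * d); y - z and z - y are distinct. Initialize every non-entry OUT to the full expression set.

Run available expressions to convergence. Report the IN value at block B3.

Answer: {c*e}

Derivation:
Per-block solution:
  B0:  IN={}  OUT={d*f}
  B1:  IN={d*f}  OUT={d*f}
  B2:  IN={}  OUT={c*e}
  B3:  IN={c*e}  OUT={c*e, c-b, f-c}
  B4:  IN={c*e, c-b, f-c}  OUT={c-b, f-c}
  B5:  IN={c-b, f-c}  OUT={c-b, f-c}

Merge at B3: IN[B3] = OUT[B2] = {c*e}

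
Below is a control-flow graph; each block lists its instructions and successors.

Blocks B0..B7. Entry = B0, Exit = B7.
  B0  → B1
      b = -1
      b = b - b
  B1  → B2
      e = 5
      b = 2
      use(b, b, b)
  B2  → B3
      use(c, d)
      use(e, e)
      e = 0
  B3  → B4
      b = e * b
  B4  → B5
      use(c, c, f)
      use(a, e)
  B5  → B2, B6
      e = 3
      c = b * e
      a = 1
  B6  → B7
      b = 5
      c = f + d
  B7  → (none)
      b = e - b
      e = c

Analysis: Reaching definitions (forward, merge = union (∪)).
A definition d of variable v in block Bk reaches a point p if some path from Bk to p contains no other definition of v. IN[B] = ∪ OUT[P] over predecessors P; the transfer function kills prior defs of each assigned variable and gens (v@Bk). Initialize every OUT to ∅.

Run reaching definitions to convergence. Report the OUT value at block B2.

Per-block solution:
  B0:   IN={}   OUT={b@B0}
  B1:   IN={b@B0}   OUT={b@B1, e@B1}
  B2:   IN={a@B5, b@B1, b@B3, c@B5, e@B1, e@B5}   OUT={a@B5, b@B1, b@B3, c@B5, e@B2}
  B3:   IN={a@B5, b@B1, b@B3, c@B5, e@B2}   OUT={a@B5, b@B3, c@B5, e@B2}
  B4:   IN={a@B5, b@B3, c@B5, e@B2}   OUT={a@B5, b@B3, c@B5, e@B2}
  B5:   IN={a@B5, b@B3, c@B5, e@B2}   OUT={a@B5, b@B3, c@B5, e@B5}
  B6:   IN={a@B5, b@B3, c@B5, e@B5}   OUT={a@B5, b@B6, c@B6, e@B5}
  B7:   IN={a@B5, b@B6, c@B6, e@B5}   OUT={a@B5, b@B7, c@B6, e@B7}

Merge at B2: IN[B2] = OUT[B1] ⊔ OUT[B5] = {a@B5, b@B1, b@B3, c@B5, e@B1, e@B5}
Applying B2's transfer function to that IN value gives OUT[B2] (row B2 above).

Answer: {a@B5, b@B1, b@B3, c@B5, e@B2}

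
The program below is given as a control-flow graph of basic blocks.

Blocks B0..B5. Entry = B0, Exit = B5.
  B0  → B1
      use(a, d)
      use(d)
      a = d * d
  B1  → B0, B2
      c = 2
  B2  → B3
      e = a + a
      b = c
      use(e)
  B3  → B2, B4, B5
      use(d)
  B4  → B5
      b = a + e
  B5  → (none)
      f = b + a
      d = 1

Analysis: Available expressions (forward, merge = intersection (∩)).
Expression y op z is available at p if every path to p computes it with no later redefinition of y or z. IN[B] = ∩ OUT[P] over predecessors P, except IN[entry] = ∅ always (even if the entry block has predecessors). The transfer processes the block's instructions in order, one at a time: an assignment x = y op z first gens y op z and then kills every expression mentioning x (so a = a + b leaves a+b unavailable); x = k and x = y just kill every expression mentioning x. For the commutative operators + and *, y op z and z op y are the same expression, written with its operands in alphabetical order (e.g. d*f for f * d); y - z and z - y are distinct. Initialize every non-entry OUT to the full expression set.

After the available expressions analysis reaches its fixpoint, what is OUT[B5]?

Fixpoint table:
  B0:  IN={}  OUT={d*d}
  B1:  IN={d*d}  OUT={d*d}
  B2:  IN={d*d}  OUT={a+a, d*d}
  B3:  IN={a+a, d*d}  OUT={a+a, d*d}
  B4:  IN={a+a, d*d}  OUT={a+a, a+e, d*d}
  B5:  IN={a+a, d*d}  OUT={a+a, a+b}

Merge at B5: IN[B5] = OUT[B3] ∩ OUT[B4] = {a+a, d*d}
Applying B5's transfer function to that IN value gives OUT[B5] (row B5 above).

Answer: {a+a, a+b}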